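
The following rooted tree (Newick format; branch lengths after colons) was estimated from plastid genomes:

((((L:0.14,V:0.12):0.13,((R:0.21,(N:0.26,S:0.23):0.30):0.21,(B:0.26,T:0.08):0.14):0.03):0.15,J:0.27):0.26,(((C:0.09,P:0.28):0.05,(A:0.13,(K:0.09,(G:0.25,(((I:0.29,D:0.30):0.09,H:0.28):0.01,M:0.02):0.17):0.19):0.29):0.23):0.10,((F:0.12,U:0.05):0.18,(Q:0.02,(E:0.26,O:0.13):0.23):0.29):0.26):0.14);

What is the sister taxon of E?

O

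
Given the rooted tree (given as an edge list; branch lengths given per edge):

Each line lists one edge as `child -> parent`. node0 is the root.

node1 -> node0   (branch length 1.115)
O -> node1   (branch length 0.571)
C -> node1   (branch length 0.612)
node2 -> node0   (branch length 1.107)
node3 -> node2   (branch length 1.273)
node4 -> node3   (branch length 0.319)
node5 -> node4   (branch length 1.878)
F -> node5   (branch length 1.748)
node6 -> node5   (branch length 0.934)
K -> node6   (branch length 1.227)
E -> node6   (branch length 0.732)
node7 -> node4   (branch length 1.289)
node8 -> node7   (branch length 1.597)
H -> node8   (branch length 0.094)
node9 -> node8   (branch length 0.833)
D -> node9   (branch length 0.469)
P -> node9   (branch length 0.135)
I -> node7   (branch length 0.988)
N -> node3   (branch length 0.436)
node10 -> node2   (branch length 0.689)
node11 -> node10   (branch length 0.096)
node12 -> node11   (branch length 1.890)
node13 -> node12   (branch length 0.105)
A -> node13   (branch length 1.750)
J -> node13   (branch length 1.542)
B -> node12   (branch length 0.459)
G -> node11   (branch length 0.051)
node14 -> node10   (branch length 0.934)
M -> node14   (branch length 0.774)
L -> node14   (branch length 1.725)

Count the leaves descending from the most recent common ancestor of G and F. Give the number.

The MRCA of G and F is the node subtending ((((F,(K,E)),((H,(D,P)),I)),N),((((A,J),B),G),(M,L))).
That clade contains 14 terminal taxa: A, B, D, E, F, G, H, I, J, K, L, M, N, P.

14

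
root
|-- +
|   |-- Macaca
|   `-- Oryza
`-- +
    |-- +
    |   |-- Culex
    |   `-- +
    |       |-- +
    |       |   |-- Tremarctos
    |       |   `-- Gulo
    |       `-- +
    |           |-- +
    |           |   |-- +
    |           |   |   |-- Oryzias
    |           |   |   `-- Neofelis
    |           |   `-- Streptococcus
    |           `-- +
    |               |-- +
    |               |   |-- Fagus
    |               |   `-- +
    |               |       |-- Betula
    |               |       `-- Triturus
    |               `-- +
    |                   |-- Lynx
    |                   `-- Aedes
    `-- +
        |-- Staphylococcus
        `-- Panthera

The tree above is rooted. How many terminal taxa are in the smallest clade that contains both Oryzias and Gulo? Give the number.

10

The MRCA of Oryzias and Gulo is the node subtending ((Tremarctos,Gulo),(((Oryzias,Neofelis),Streptococcus),((Fagus,(Betula,Triturus)),(Lynx,Aedes)))).
That clade contains 10 terminal taxa: Aedes, Betula, Fagus, Gulo, Lynx, Neofelis, Oryzias, Streptococcus, Tremarctos, Triturus.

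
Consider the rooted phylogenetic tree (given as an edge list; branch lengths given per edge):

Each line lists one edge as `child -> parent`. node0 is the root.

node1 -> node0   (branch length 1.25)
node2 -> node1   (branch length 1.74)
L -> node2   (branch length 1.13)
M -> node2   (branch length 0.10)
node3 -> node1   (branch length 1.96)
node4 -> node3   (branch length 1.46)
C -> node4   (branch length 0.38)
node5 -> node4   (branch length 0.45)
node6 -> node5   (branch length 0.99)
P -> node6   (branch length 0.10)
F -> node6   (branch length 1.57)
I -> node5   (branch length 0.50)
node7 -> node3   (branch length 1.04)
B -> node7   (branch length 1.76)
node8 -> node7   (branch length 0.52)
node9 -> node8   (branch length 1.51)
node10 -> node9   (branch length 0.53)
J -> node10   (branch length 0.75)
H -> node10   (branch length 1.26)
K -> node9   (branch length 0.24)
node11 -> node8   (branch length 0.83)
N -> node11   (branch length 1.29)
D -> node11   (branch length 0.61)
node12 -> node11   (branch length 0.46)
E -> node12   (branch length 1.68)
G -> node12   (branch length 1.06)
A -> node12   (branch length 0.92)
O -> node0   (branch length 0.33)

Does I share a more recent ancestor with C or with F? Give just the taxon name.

F

The MRCA of I and F subtends ((P,F),I) (3 taxa).
The MRCA of I and C subtends (C,((P,F),I)) (4 taxa).
The first is nested inside the second, so I shares a more recent common ancestor with F.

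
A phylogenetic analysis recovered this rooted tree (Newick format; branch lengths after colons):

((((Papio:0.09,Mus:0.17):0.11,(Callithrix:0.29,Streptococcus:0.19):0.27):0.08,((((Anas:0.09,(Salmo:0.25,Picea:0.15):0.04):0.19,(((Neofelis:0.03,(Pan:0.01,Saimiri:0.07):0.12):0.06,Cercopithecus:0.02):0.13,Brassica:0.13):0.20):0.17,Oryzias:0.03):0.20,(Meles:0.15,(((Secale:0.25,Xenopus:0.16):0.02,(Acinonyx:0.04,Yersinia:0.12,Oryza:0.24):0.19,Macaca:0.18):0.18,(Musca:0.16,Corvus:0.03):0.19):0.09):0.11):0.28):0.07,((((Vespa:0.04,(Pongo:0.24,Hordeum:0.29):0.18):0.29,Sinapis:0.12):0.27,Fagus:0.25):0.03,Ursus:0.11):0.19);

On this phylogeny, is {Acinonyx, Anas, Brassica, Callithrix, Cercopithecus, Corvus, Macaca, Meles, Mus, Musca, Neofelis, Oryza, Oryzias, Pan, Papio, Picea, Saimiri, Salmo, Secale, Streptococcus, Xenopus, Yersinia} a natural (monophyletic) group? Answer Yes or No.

Yes

The most recent common ancestor of these taxa subtends (((Papio,Mus),(Callithrix,Streptococcus)),((((Anas,(Salmo,Picea)),(((Neofelis,(Pan,Saimiri)),Cercopithecus),Brassica)),Oryzias),(Meles,(((Secale,Xenopus),(Acinonyx,Yersinia,Oryza),Macaca),(Musca,Corvus))))).
That clade has exactly 22 tips — every listed taxon and nothing else — so the group is monophyletic.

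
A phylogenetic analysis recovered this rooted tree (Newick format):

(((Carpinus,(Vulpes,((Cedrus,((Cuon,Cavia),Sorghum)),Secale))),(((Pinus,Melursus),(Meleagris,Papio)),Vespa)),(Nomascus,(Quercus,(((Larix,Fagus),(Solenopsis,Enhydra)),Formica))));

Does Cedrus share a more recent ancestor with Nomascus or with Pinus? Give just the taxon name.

The MRCA of Cedrus and Pinus subtends ((Carpinus,(Vulpes,((Cedrus,((Cuon,Cavia),Sorghum)),Secale))),(((Pinus,Melursus),(Meleagris,Papio)),Vespa)) (12 taxa).
The MRCA of Cedrus and Nomascus is the root, subtending the entire tree (19 taxa).
The first is nested inside the second, so Cedrus shares a more recent common ancestor with Pinus.

Pinus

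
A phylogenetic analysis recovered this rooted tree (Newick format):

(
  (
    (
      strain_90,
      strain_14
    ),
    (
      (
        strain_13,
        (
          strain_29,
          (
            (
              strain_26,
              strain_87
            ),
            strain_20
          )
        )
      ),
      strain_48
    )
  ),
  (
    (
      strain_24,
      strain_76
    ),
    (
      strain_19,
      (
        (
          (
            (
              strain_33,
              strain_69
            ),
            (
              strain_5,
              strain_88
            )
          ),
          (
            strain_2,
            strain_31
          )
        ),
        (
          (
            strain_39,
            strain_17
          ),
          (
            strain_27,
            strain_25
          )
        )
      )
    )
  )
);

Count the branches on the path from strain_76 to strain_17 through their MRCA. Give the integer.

The MRCA of strain_76 and strain_17 is the node subtending ((strain_24,strain_76),(strain_19,((((strain_33,strain_69),(strain_5,strain_88)),(strain_2,strain_31)),((strain_39,strain_17),(strain_27,strain_25))))).
From strain_76 up to that node: 2 branches. From strain_17 up to the same node: 5 branches. Total: 2 + 5 = 7.

7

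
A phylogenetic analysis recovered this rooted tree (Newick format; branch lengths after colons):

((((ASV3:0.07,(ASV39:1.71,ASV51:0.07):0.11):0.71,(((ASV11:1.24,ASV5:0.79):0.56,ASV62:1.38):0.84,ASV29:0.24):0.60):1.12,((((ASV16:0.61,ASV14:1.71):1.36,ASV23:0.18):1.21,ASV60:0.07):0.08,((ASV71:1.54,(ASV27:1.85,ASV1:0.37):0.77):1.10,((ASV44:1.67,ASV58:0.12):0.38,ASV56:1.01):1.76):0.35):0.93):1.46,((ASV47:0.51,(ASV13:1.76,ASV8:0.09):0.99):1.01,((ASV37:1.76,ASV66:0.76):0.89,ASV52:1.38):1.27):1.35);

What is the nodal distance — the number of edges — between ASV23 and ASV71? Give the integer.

6

The MRCA of ASV23 and ASV71 is the node subtending ((((ASV16,ASV14),ASV23),ASV60),((ASV71,(ASV27,ASV1)),((ASV44,ASV58),ASV56))).
From ASV23 up to that node: 3 branches. From ASV71 up to the same node: 3 branches. Total: 3 + 3 = 6.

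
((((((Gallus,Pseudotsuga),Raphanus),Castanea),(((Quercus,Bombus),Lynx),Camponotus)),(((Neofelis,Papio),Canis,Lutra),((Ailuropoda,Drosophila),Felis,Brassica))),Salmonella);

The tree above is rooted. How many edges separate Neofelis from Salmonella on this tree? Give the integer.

6

The MRCA of Neofelis and Salmonella is the root of the tree.
From Neofelis up to that node: 5 branches. From Salmonella up to the same node: 1 branch. Total: 5 + 1 = 6.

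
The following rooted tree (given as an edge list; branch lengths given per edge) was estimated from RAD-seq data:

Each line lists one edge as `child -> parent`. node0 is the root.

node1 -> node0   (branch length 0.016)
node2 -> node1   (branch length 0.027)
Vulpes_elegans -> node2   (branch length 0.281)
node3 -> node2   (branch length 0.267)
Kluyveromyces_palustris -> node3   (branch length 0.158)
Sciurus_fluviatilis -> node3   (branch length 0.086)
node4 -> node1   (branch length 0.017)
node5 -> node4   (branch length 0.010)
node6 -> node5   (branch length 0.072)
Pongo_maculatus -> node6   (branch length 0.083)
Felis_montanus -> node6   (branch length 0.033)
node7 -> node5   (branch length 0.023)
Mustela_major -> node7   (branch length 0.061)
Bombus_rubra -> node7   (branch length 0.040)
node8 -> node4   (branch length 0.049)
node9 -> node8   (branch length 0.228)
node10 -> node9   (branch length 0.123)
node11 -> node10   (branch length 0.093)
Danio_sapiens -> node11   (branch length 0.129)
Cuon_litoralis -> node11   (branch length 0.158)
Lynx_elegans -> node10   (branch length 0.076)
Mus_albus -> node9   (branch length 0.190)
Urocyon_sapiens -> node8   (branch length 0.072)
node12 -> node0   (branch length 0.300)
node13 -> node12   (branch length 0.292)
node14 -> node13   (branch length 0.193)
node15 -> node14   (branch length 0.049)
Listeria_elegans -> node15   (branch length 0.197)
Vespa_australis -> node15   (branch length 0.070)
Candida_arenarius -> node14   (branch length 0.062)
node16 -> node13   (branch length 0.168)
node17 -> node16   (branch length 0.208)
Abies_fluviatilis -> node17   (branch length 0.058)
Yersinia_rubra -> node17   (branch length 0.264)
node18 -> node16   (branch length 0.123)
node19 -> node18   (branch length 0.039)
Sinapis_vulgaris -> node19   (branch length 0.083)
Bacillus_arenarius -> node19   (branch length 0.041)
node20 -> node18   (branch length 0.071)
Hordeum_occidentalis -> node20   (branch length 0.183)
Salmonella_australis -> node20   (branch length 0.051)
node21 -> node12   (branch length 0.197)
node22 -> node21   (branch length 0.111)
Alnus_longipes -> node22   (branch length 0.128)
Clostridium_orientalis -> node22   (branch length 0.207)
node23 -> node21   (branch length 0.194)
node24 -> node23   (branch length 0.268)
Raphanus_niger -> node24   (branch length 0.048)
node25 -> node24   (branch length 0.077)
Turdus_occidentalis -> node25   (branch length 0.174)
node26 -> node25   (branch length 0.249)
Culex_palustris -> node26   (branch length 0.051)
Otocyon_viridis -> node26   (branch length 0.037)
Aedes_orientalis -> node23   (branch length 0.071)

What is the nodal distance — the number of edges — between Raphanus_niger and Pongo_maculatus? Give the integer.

The MRCA of Raphanus_niger and Pongo_maculatus is the root of the tree.
From Raphanus_niger up to that node: 5 branches. From Pongo_maculatus up to the same node: 5 branches. Total: 5 + 5 = 10.

10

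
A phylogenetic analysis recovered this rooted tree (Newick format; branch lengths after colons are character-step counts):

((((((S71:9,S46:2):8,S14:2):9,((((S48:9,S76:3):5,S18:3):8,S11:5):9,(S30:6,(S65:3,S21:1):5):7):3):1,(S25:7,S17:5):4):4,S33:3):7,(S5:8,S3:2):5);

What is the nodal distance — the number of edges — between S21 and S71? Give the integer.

7

The MRCA of S21 and S71 is the node subtending (((S71,S46),S14),((((S48,S76),S18),S11),(S30,(S65,S21)))).
From S21 up to that node: 4 branches. From S71 up to the same node: 3 branches. Total: 4 + 3 = 7.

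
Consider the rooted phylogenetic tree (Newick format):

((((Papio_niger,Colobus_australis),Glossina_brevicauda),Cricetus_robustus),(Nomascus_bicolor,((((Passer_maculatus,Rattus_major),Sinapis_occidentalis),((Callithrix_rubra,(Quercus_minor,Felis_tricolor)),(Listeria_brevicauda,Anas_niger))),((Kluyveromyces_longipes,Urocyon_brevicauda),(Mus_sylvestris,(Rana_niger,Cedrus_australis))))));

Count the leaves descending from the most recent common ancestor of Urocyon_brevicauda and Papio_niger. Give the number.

18

The MRCA of Urocyon_brevicauda and Papio_niger is the root, so the clade is the entire tree.
That clade contains 18 terminal taxa: Anas_niger, Callithrix_rubra, Cedrus_australis, Colobus_australis, Cricetus_robustus, Felis_tricolor, Glossina_brevicauda, Kluyveromyces_longipes, Listeria_brevicauda, Mus_sylvestris, Nomascus_bicolor, Papio_niger, Passer_maculatus, Quercus_minor, Rana_niger, Rattus_major, Sinapis_occidentalis, Urocyon_brevicauda.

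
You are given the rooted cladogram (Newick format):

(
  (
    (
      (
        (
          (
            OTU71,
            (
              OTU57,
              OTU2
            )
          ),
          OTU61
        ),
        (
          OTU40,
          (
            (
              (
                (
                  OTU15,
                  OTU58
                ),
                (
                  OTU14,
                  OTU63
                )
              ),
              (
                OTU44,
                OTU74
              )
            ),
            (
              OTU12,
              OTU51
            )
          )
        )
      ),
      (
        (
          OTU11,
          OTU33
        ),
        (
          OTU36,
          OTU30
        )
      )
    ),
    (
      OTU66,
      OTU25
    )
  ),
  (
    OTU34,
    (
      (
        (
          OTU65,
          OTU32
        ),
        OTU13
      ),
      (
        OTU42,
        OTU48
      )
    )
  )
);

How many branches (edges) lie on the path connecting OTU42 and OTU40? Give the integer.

9

The MRCA of OTU42 and OTU40 is the root of the tree.
From OTU42 up to that node: 4 branches. From OTU40 up to the same node: 5 branches. Total: 4 + 5 = 9.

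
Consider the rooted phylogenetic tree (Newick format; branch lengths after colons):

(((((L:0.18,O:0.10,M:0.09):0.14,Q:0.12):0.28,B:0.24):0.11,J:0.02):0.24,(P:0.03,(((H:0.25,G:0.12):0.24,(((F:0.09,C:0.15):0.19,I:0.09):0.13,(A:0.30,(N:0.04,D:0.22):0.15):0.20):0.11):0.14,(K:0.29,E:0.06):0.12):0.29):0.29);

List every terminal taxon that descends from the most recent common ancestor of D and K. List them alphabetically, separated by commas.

Tracing D: it sits inside (N,D).
Tracing K: it sits inside (K,E).
The smallest clade enclosing both is (((H,G),(((F,C),I),(A,(N,D)))),(K,E)); the answer is its 10 terminal taxa in alphabetical order.

A, C, D, E, F, G, H, I, K, N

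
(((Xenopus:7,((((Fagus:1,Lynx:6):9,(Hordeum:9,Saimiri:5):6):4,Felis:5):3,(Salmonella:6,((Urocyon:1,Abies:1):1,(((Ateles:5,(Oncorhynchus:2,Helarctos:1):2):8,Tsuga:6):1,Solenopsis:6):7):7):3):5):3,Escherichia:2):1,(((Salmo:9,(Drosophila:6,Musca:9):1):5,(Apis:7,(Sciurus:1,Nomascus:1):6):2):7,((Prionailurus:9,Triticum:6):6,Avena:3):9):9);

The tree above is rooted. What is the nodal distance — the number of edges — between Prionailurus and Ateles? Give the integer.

13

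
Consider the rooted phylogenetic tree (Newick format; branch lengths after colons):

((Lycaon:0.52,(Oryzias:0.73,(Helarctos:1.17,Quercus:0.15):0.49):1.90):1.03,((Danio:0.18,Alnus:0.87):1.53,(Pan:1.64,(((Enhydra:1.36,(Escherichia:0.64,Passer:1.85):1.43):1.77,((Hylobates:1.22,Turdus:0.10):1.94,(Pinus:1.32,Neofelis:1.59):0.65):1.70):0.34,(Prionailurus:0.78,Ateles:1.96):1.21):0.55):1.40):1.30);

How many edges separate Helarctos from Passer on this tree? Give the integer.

The MRCA of Helarctos and Passer is the root of the tree.
From Helarctos up to that node: 4 branches. From Passer up to the same node: 7 branches. Total: 4 + 7 = 11.

11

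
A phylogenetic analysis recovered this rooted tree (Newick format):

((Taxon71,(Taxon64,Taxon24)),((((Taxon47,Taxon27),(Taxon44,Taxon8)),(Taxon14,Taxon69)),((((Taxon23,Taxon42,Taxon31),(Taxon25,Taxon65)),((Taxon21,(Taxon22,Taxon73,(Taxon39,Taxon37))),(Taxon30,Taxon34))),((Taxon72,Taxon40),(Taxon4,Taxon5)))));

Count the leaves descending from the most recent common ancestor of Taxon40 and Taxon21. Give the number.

16

The MRCA of Taxon40 and Taxon21 is the node subtending ((((Taxon23,Taxon42,Taxon31),(Taxon25,Taxon65)),((Taxon21,(Taxon22,Taxon73,(Taxon39,Taxon37))),(Taxon30,Taxon34))),((Taxon72,Taxon40),(Taxon4,Taxon5))).
That clade contains 16 terminal taxa: Taxon21, Taxon22, Taxon23, Taxon25, Taxon30, Taxon31, Taxon34, Taxon37, Taxon39, Taxon4, Taxon40, Taxon42, Taxon5, Taxon65, Taxon72, Taxon73.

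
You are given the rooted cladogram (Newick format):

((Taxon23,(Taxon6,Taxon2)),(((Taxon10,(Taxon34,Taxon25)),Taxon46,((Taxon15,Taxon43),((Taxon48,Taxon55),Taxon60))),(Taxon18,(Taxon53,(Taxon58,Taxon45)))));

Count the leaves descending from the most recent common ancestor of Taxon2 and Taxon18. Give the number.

16

The MRCA of Taxon2 and Taxon18 is the root, so the clade is the entire tree.
That clade contains 16 terminal taxa: Taxon10, Taxon15, Taxon18, Taxon2, Taxon23, Taxon25, Taxon34, Taxon43, Taxon45, Taxon46, Taxon48, Taxon53, Taxon55, Taxon58, Taxon6, Taxon60.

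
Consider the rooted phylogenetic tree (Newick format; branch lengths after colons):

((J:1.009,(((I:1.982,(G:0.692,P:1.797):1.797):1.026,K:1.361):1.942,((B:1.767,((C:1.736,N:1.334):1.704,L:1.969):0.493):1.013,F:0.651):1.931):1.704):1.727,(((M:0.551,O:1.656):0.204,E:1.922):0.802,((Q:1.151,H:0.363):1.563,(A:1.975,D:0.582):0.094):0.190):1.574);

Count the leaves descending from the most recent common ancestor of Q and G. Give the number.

17

The MRCA of Q and G is the root, so the clade is the entire tree.
That clade contains 17 terminal taxa: A, B, C, D, E, F, G, H, I, J, K, L, M, N, O, P, Q.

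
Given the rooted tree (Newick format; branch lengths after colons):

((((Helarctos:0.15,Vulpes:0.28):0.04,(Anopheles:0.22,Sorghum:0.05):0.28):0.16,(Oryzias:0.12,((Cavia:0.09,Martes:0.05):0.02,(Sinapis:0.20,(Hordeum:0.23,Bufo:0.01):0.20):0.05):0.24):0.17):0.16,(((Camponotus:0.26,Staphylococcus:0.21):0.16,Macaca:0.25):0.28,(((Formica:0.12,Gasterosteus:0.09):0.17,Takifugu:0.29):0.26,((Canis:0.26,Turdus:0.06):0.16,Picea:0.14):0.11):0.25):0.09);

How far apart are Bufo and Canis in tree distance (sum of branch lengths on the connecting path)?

The path runs Bufo → … → MRCA → … → Canis; the MRCA is the root of the tree.
Branch lengths along that path: 0.01 + 0.20 + 0.05 + 0.24 + 0.17 + 0.16 + 0.09 + 0.25 + 0.11 + 0.16 + 0.26 = 1.70.

1.70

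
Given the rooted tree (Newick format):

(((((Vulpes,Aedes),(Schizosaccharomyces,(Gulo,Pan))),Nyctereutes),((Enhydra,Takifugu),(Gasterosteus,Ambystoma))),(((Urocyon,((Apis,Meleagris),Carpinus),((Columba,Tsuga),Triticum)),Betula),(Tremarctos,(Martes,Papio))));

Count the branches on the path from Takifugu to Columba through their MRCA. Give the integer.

The MRCA of Takifugu and Columba is the root of the tree.
From Takifugu up to that node: 4 branches. From Columba up to the same node: 6 branches. Total: 4 + 6 = 10.

10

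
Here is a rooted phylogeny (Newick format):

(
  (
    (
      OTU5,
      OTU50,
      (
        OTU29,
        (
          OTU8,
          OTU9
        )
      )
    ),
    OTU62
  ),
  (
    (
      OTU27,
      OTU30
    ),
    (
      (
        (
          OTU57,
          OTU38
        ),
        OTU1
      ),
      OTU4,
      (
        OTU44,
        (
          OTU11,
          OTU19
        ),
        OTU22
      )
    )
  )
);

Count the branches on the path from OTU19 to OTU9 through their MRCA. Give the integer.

10

The MRCA of OTU19 and OTU9 is the root of the tree.
From OTU19 up to that node: 5 branches. From OTU9 up to the same node: 5 branches. Total: 5 + 5 = 10.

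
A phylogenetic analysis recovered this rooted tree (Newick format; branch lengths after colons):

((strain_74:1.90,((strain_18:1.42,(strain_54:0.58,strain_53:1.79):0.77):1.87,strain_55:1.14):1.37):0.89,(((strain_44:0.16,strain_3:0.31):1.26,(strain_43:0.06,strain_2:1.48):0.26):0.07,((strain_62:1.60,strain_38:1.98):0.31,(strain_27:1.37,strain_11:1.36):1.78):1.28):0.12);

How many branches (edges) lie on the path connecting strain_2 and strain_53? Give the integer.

9

The MRCA of strain_2 and strain_53 is the root of the tree.
From strain_2 up to that node: 4 branches. From strain_53 up to the same node: 5 branches. Total: 4 + 5 = 9.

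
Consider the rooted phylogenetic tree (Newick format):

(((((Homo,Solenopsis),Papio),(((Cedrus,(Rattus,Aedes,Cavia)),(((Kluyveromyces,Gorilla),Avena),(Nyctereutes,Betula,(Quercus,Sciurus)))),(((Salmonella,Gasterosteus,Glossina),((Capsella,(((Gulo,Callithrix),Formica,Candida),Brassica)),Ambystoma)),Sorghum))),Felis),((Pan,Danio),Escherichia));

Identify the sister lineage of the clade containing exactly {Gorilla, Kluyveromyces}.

Avena

The clade containing exactly {Gorilla, Kluyveromyces} attaches to the tree at the node subtending ((Kluyveromyces,Gorilla),Avena).
The other lineage descending from that same node — the sister group — is the single tip Avena.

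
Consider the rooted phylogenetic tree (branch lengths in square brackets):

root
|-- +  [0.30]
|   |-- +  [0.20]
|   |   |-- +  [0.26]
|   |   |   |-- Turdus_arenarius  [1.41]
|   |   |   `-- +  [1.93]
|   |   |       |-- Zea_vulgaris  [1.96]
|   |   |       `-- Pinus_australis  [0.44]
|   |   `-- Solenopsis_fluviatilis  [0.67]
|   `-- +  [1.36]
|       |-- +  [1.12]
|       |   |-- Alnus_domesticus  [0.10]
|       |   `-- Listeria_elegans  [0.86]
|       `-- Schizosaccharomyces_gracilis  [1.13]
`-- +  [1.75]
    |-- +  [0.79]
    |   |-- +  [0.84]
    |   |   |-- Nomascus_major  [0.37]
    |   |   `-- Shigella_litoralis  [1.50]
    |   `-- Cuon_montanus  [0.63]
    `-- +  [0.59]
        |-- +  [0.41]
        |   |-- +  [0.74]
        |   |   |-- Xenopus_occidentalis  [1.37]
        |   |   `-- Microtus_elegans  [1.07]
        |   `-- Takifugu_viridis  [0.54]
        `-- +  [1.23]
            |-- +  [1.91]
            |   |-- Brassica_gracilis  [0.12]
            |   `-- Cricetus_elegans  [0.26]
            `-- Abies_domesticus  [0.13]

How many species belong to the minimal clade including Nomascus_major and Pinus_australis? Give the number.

16

The MRCA of Nomascus_major and Pinus_australis is the root, so the clade is the entire tree.
That clade contains 16 terminal taxa: Abies_domesticus, Alnus_domesticus, Brassica_gracilis, Cricetus_elegans, Cuon_montanus, Listeria_elegans, Microtus_elegans, Nomascus_major, Pinus_australis, Schizosaccharomyces_gracilis, Shigella_litoralis, Solenopsis_fluviatilis, Takifugu_viridis, Turdus_arenarius, Xenopus_occidentalis, Zea_vulgaris.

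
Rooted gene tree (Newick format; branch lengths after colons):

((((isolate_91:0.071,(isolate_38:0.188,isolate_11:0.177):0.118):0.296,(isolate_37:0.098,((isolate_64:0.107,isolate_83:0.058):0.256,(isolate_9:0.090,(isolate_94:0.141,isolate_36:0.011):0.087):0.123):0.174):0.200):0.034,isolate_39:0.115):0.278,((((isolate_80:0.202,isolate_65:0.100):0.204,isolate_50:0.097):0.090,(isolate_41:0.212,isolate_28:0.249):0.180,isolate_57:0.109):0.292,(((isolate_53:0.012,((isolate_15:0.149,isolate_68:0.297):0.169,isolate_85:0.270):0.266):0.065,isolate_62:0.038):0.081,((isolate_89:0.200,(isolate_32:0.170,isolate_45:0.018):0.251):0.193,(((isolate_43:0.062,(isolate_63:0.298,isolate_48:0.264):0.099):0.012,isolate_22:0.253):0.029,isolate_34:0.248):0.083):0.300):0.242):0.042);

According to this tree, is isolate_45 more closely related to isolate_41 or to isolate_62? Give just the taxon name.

isolate_62

The MRCA of isolate_45 and isolate_62 subtends (((isolate_53,((isolate_15,isolate_68),isolate_85)),isolate_62),((isolate_89,(isolate_32,isolate_45)),(((isolate_43,(isolate_63,isolate_48)),isolate_22),isolate_34))) (13 taxa).
The MRCA of isolate_45 and isolate_41 subtends ((((isolate_80,isolate_65),isolate_50),(isolate_41,isolate_28),isolate_57),(((isolate_53,((isolate_15,isolate_68),isolate_85)),isolate_62),((isolate_89,(isolate_32,isolate_45)),(((isolate_43,(isolate_63,isolate_48)),isolate_22),isolate_34)))) (19 taxa).
The first is nested inside the second, so isolate_45 shares a more recent common ancestor with isolate_62.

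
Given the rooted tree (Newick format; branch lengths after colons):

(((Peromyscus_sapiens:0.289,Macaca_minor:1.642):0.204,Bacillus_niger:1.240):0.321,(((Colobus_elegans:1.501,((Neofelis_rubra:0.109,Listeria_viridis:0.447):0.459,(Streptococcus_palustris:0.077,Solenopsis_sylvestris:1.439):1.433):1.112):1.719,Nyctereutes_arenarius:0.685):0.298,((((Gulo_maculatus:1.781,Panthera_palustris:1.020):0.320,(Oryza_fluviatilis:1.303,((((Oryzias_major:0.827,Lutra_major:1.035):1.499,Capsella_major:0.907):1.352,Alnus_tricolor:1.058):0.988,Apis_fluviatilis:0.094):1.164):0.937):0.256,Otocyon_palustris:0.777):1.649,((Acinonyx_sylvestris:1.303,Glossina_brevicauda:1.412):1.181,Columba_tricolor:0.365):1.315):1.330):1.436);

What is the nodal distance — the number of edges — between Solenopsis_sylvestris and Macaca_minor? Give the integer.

The MRCA of Solenopsis_sylvestris and Macaca_minor is the root of the tree.
From Solenopsis_sylvestris up to that node: 6 branches. From Macaca_minor up to the same node: 3 branches. Total: 6 + 3 = 9.

9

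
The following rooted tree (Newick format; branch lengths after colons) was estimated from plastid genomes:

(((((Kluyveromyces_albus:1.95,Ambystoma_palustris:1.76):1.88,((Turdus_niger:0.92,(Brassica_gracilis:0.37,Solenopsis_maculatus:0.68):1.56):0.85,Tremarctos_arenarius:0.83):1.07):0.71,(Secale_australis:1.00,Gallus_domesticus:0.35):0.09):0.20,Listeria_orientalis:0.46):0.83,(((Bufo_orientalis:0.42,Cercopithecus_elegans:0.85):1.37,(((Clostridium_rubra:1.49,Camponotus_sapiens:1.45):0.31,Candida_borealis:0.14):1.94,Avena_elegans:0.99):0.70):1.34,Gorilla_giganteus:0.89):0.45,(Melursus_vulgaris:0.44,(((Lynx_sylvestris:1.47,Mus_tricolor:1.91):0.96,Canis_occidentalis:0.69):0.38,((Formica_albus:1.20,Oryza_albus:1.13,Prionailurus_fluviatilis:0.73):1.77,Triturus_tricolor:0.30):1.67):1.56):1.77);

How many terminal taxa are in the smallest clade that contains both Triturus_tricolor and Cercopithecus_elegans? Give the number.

The MRCA of Triturus_tricolor and Cercopithecus_elegans is the root, so the clade is the entire tree.
That clade contains 24 terminal taxa: Ambystoma_palustris, Avena_elegans, Brassica_gracilis, Bufo_orientalis, Camponotus_sapiens, Candida_borealis, Canis_occidentalis, Cercopithecus_elegans, Clostridium_rubra, Formica_albus, Gallus_domesticus, Gorilla_giganteus, Kluyveromyces_albus, Listeria_orientalis, Lynx_sylvestris, Melursus_vulgaris, Mus_tricolor, Oryza_albus, Prionailurus_fluviatilis, Secale_australis, Solenopsis_maculatus, Tremarctos_arenarius, Triturus_tricolor, Turdus_niger.

24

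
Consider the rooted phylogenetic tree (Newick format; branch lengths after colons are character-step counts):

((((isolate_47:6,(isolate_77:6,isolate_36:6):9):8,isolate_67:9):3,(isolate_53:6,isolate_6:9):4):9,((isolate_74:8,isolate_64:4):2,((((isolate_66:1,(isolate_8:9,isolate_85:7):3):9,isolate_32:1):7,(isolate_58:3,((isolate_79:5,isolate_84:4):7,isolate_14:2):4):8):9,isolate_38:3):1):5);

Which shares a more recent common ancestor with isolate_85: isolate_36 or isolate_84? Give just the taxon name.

isolate_84

The MRCA of isolate_85 and isolate_84 subtends (((isolate_66,(isolate_8,isolate_85)),isolate_32),(isolate_58,((isolate_79,isolate_84),isolate_14))) (8 taxa).
The MRCA of isolate_85 and isolate_36 is the root, subtending the entire tree (17 taxa).
The first is nested inside the second, so isolate_85 shares a more recent common ancestor with isolate_84.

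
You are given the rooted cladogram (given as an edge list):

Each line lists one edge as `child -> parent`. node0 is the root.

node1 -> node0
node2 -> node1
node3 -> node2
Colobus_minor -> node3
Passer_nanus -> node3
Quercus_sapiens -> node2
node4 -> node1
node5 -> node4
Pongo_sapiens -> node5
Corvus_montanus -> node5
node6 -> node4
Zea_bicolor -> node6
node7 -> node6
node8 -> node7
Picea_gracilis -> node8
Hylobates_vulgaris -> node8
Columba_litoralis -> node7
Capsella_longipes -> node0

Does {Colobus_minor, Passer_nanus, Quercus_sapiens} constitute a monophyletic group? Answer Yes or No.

The most recent common ancestor of these taxa subtends ((Colobus_minor,Passer_nanus),Quercus_sapiens).
That clade has exactly 3 tips — every listed taxon and nothing else — so the group is monophyletic.

Yes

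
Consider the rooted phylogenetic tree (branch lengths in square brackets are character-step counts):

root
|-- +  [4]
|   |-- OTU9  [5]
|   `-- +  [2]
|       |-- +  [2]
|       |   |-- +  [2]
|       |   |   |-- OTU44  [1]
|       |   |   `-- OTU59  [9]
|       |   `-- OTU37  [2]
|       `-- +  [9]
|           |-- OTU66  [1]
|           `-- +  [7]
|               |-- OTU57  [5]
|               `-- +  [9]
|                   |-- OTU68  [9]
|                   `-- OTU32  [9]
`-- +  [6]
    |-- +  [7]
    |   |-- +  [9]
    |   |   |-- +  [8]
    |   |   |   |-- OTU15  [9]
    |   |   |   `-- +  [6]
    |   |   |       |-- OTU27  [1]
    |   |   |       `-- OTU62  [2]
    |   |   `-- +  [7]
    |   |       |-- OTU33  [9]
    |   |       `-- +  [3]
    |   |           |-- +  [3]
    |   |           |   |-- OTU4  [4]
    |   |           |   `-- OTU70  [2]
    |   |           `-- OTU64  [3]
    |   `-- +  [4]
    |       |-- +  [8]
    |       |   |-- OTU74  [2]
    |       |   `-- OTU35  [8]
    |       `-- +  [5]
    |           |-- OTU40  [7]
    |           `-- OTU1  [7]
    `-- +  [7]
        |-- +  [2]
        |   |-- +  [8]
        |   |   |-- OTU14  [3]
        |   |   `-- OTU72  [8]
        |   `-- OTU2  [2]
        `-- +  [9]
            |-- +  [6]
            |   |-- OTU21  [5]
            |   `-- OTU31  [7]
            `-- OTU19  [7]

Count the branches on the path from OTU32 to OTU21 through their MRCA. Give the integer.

11

The MRCA of OTU32 and OTU21 is the root of the tree.
From OTU32 up to that node: 6 branches. From OTU21 up to the same node: 5 branches. Total: 6 + 5 = 11.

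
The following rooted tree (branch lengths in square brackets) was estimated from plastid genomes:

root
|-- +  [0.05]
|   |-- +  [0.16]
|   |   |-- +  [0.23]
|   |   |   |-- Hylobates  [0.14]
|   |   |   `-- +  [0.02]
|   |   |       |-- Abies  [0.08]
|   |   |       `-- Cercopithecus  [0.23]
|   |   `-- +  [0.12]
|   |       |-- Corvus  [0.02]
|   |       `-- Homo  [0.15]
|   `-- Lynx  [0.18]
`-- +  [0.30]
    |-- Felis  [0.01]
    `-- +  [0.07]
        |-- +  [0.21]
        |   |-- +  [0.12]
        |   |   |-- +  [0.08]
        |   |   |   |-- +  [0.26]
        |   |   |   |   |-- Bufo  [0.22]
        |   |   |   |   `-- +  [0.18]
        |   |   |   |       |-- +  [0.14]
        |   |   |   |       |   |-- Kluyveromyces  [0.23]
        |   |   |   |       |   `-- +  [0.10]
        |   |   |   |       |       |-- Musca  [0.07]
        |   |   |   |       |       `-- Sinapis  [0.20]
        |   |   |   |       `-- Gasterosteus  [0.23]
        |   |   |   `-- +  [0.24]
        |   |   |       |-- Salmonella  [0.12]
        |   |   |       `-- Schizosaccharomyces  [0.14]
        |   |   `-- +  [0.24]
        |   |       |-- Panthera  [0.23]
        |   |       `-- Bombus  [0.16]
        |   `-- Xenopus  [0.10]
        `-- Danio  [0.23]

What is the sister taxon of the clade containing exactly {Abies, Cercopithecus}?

Hylobates

The clade containing exactly {Abies, Cercopithecus} attaches to the tree at the node subtending (Hylobates,(Abies,Cercopithecus)).
The other lineage descending from that same node — the sister group — is the single tip Hylobates.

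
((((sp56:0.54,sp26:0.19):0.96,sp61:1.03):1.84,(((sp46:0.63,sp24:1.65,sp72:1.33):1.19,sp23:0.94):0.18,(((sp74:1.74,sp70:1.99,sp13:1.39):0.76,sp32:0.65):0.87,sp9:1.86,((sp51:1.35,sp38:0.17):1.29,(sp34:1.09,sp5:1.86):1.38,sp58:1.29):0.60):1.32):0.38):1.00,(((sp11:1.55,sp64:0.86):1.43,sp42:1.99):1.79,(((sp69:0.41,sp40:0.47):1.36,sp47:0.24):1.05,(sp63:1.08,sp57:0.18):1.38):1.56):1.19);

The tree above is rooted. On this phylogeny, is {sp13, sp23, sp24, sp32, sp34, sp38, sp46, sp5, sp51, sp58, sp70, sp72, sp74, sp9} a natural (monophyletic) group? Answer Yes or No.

Yes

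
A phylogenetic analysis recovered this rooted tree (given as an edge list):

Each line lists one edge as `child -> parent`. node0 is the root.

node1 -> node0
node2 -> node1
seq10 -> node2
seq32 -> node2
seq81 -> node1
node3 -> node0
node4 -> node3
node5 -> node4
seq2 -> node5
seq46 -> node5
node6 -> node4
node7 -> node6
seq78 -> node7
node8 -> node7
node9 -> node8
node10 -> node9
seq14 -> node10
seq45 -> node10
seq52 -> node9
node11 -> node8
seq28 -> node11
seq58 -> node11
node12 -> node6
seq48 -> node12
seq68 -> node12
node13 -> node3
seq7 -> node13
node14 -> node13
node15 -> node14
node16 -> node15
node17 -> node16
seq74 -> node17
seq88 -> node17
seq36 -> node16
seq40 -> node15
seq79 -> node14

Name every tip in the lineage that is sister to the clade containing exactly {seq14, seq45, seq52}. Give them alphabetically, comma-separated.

seq28, seq58

The clade containing exactly {seq14, seq45, seq52} attaches to the tree at the node subtending (((seq14,seq45),seq52),(seq28,seq58)).
The other lineage descending from that same node — the sister group — is (seq28,seq58); its 2 tips in alphabetical order are the answer.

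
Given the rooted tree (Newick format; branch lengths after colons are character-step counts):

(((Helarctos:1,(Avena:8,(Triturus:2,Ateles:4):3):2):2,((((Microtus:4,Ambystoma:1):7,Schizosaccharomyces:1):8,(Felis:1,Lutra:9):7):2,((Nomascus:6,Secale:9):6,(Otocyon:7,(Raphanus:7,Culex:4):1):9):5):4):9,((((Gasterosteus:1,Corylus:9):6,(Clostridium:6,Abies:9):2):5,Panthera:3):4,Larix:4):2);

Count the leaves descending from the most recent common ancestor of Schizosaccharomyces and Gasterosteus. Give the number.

The MRCA of Schizosaccharomyces and Gasterosteus is the root, so the clade is the entire tree.
That clade contains 20 terminal taxa: Abies, Ambystoma, Ateles, Avena, Clostridium, Corylus, Culex, Felis, Gasterosteus, Helarctos, Larix, Lutra, Microtus, Nomascus, Otocyon, Panthera, Raphanus, Schizosaccharomyces, Secale, Triturus.

20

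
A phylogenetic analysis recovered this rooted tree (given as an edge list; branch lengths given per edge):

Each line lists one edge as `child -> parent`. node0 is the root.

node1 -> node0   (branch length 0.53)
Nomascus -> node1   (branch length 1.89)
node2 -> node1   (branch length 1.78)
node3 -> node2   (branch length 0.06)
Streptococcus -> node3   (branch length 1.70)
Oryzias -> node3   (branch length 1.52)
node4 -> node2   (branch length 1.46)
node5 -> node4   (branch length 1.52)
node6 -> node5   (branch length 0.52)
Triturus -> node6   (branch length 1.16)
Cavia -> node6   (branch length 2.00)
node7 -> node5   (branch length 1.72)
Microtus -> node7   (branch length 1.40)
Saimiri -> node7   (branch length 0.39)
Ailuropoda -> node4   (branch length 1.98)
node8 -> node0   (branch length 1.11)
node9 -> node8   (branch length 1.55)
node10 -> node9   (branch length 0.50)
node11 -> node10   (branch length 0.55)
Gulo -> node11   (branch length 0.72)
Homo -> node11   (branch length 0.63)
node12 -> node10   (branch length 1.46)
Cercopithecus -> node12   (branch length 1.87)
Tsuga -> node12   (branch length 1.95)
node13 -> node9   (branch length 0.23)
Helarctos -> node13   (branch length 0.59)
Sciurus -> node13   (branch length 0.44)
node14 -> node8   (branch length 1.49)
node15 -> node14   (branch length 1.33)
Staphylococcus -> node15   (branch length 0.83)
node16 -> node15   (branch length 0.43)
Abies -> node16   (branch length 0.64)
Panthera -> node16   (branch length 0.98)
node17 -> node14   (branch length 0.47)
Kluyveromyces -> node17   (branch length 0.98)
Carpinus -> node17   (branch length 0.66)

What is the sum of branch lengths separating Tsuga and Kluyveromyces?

8.40

The path runs Tsuga → … → MRCA → … → Kluyveromyces; the MRCA is the node subtending ((((Gulo,Homo),(Cercopithecus,Tsuga)),(Helarctos,Sciurus)),((Staphylococcus,(Abies,Panthera)),(Kluyveromyces,Carpinus))).
Branch lengths along that path: 1.95 + 1.46 + 0.50 + 1.55 + 1.49 + 0.47 + 0.98 = 8.40.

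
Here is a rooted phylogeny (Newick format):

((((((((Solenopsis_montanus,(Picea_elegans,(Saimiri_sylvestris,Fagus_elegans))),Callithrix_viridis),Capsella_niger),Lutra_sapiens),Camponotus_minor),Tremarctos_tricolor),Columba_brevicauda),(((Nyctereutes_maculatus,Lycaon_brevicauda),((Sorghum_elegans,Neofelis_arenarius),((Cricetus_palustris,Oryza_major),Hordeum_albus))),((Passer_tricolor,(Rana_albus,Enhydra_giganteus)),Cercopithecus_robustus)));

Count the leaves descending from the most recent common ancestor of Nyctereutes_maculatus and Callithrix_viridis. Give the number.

The MRCA of Nyctereutes_maculatus and Callithrix_viridis is the root, so the clade is the entire tree.
That clade contains 21 terminal taxa: Callithrix_viridis, Camponotus_minor, Capsella_niger, Cercopithecus_robustus, Columba_brevicauda, Cricetus_palustris, Enhydra_giganteus, Fagus_elegans, Hordeum_albus, Lutra_sapiens, Lycaon_brevicauda, Neofelis_arenarius, Nyctereutes_maculatus, Oryza_major, Passer_tricolor, Picea_elegans, Rana_albus, Saimiri_sylvestris, Solenopsis_montanus, Sorghum_elegans, Tremarctos_tricolor.

21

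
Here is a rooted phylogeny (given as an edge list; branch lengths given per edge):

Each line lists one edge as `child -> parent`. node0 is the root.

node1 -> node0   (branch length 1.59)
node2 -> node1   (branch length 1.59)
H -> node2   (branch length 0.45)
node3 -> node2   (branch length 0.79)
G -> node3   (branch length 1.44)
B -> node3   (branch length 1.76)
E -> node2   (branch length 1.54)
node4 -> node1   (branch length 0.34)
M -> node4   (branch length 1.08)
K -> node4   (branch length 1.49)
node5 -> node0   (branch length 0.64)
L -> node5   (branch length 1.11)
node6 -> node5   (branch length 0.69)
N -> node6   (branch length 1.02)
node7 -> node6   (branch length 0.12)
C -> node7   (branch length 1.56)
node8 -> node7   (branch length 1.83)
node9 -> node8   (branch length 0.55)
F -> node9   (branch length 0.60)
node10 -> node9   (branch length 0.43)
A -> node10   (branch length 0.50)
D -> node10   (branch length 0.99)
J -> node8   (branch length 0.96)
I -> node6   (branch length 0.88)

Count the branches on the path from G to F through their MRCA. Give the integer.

10

The MRCA of G and F is the root of the tree.
From G up to that node: 4 branches. From F up to the same node: 6 branches. Total: 4 + 6 = 10.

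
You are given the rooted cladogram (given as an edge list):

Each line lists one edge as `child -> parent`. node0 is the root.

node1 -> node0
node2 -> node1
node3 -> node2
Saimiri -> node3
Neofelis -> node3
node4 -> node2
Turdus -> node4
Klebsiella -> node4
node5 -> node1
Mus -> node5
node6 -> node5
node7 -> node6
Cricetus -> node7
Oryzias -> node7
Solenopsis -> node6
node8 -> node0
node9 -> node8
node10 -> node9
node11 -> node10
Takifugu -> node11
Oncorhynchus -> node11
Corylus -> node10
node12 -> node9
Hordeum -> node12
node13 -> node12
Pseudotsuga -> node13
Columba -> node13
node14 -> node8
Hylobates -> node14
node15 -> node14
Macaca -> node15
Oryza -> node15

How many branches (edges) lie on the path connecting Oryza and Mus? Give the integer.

The MRCA of Oryza and Mus is the root of the tree.
From Oryza up to that node: 4 branches. From Mus up to the same node: 3 branches. Total: 4 + 3 = 7.

7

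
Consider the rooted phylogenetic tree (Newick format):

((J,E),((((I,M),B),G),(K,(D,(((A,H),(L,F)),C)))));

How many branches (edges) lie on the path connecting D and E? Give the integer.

The MRCA of D and E is the root of the tree.
From D up to that node: 4 branches. From E up to the same node: 2 branches. Total: 4 + 2 = 6.

6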